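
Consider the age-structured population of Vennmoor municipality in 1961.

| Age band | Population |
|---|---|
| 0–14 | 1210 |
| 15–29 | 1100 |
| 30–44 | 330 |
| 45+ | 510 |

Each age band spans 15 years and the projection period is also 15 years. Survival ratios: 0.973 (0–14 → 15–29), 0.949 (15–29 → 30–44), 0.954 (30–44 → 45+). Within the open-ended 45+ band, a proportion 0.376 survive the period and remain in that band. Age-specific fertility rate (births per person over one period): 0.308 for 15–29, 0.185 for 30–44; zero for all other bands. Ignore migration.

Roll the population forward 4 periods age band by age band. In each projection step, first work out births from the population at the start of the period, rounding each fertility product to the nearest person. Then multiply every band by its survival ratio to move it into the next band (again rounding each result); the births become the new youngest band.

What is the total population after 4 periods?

1987

(Groups numbered youngest = 1 to oldest = 4.)
— Period 1 —
Births: 1100 * 0.308 = 339 ; 330 * 0.185 = 61 ⇒ total 400
Group 2: 1210 * 0.973 = 1177
Group 3: 1100 * 0.949 = 1044
Group 4: 330 * 0.954 + 510 * 0.376 = 315 + 192 = 507
Giving 400 / 1177 / 1044 / 507.
— Period 2 —
Births: 1177 * 0.308 = 363 ; 1044 * 0.185 = 193 ⇒ total 556
Group 2: 400 * 0.973 = 389
Group 3: 1177 * 0.949 = 1117
Group 4: 1044 * 0.954 + 507 * 0.376 = 996 + 191 = 1187
Giving 556 / 389 / 1117 / 1187.
— Period 3 —
Births: 389 * 0.308 = 120 ; 1117 * 0.185 = 207 ⇒ total 327
Group 2: 556 * 0.973 = 541
Group 3: 389 * 0.949 = 369
Group 4: 1117 * 0.954 + 1187 * 0.376 = 1066 + 446 = 1512
Giving 327 / 541 / 369 / 1512.
— Period 4 —
Births: 541 * 0.308 = 167 ; 369 * 0.185 = 68 ⇒ total 235
Group 2: 327 * 0.973 = 318
Group 3: 541 * 0.949 = 513
Group 4: 369 * 0.954 + 1512 * 0.376 = 352 + 569 = 921
Giving 235 / 318 / 513 / 921.
Total after period 4: 235 + 318 + 513 + 921 = 1987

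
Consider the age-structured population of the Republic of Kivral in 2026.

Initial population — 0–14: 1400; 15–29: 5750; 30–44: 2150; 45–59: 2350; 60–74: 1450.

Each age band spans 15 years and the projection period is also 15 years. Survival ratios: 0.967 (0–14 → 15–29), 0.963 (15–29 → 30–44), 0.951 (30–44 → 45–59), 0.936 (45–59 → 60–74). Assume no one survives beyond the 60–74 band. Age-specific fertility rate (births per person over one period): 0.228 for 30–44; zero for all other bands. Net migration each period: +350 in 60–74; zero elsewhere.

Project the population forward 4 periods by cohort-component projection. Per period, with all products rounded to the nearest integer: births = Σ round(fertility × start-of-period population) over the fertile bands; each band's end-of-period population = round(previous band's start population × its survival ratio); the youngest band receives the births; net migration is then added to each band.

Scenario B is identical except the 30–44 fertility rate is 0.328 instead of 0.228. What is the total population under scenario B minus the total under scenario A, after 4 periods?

After projecting period 1:
Births: 2150 × 0.228 = 490
15–29: 1400 × 0.967 = 1354
30–44: 5750 × 0.963 = 5537
45–59: 2150 × 0.951 = 2045
60–74: 2350 × 0.936 = 2200
Net migration: 60–74 + 350 → 2550
Giving 490 / 1354 / 5537 / 2045 / 2550.
After projecting period 2:
Births: 5537 × 0.228 = 1262
15–29: 490 × 0.967 = 474
30–44: 1354 × 0.963 = 1304
45–59: 5537 × 0.951 = 5266
60–74: 2045 × 0.936 = 1914
Net migration: 60–74 + 350 → 2264
Giving 1262 / 474 / 1304 / 5266 / 2264.
After projecting period 3:
Births: 1304 × 0.228 = 297
15–29: 1262 × 0.967 = 1220
30–44: 474 × 0.963 = 456
45–59: 1304 × 0.951 = 1240
60–74: 5266 × 0.936 = 4929
Net migration: 60–74 + 350 → 5279
Giving 297 / 1220 / 456 / 1240 / 5279.
After projecting period 4:
Births: 456 × 0.228 = 104
15–29: 297 × 0.967 = 287
30–44: 1220 × 0.963 = 1175
45–59: 456 × 0.951 = 434
60–74: 1240 × 0.936 = 1161
Net migration: 60–74 + 350 → 1511
Giving 104 / 287 / 1175 / 434 / 1511.
Scenario A total after 4 periods: 3511
Scenario B projection —
After projecting period 1:
Births: 2150 × 0.328 = 705
15–29: 1400 × 0.967 = 1354
30–44: 5750 × 0.963 = 5537
45–59: 2150 × 0.951 = 2045
60–74: 2350 × 0.936 = 2200
Net migration: 60–74 + 350 → 2550
Giving 705 / 1354 / 5537 / 2045 / 2550.
After projecting period 2:
Births: 5537 × 0.328 = 1816
15–29: 705 × 0.967 = 682
30–44: 1354 × 0.963 = 1304
45–59: 5537 × 0.951 = 5266
60–74: 2045 × 0.936 = 1914
Net migration: 60–74 + 350 → 2264
Giving 1816 / 682 / 1304 / 5266 / 2264.
After projecting period 3:
Births: 1304 × 0.328 = 428
15–29: 1816 × 0.967 = 1756
30–44: 682 × 0.963 = 657
45–59: 1304 × 0.951 = 1240
60–74: 5266 × 0.936 = 4929
Net migration: 60–74 + 350 → 5279
Giving 428 / 1756 / 657 / 1240 / 5279.
After projecting period 4:
Births: 657 × 0.328 = 215
15–29: 428 × 0.967 = 414
30–44: 1756 × 0.963 = 1691
45–59: 657 × 0.951 = 625
60–74: 1240 × 0.936 = 1161
Net migration: 60–74 + 350 → 1511
Giving 215 / 414 / 1691 / 625 / 1511.
Scenario B total after 4 periods: 4456
Difference B − A = 4456 − 3511 = 945

945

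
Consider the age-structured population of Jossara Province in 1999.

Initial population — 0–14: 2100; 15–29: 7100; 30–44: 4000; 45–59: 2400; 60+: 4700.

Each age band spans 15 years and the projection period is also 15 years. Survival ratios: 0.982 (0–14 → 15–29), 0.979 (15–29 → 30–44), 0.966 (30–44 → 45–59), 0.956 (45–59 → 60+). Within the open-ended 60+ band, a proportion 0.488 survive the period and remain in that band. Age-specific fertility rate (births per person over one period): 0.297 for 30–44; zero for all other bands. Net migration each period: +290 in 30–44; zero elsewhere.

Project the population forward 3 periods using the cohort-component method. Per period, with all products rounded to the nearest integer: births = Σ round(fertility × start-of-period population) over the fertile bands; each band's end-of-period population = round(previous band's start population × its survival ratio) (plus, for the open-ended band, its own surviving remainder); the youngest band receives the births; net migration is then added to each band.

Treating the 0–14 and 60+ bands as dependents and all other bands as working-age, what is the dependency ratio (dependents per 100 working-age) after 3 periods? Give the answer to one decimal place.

177.8

[period 1]
Births: 4000 × 0.297 = 1188
15–29: 2100 × 0.982 = 2062
30–44: 7100 × 0.979 = 6951
45–59: 4000 × 0.966 = 3864
60+: 2400 × 0.956 + 4700 × 0.488 = 2294 + 2294 = 4588
Net migration: 30–44 + 290 → 7241
→ [1188, 2062, 7241, 3864, 4588]
[period 2]
Births: 7241 × 0.297 = 2151
15–29: 1188 × 0.982 = 1167
30–44: 2062 × 0.979 = 2019
45–59: 7241 × 0.966 = 6995
60+: 3864 × 0.956 + 4588 × 0.488 = 3694 + 2239 = 5933
Net migration: 30–44 + 290 → 2309
→ [2151, 1167, 2309, 6995, 5933]
[period 3]
Births: 2309 × 0.297 = 686
15–29: 2151 × 0.982 = 2112
30–44: 1167 × 0.979 = 1142
45–59: 2309 × 0.966 = 2230
60+: 6995 × 0.956 + 5933 × 0.488 = 6687 + 2895 = 9582
Net migration: 30–44 + 290 → 1432
→ [686, 2112, 1432, 2230, 9582]
Dependents (band 0–14 + band 60+) = 686 + 9582 = 10268; working-age = 5774; ratio = 10268/5774 × 100 = 177.8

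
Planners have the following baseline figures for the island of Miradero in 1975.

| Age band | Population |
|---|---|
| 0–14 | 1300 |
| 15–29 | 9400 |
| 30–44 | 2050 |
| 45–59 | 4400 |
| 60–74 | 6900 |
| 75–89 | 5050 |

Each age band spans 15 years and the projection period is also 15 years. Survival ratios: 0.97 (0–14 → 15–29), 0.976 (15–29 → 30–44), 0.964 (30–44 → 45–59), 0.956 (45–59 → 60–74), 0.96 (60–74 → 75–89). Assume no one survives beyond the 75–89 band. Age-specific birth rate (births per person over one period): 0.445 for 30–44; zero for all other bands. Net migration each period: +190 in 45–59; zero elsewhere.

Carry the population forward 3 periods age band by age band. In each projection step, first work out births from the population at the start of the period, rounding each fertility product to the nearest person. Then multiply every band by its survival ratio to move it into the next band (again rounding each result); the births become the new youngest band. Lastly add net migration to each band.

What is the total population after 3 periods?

17374

(Groups numbered youngest = 1 to oldest = 6.)
Period 1:
Births: 2050 × 0.445 = 912
Group 2: 1300 × 0.97 = 1261
Group 3: 9400 × 0.976 = 9174
Group 4: 2050 × 0.964 = 1976
Group 5: 4400 × 0.956 = 4206
Group 6: 6900 × 0.96 = 6624
Net migration: Group 4 + 190 → 2166
Population now: 0–14=912, 15–29=1261, 30–44=9174, 45–59=2166, 60–74=4206, 75–89=6624
Period 2:
Births: 9174 × 0.445 = 4082
Group 2: 912 × 0.97 = 885
Group 3: 1261 × 0.976 = 1231
Group 4: 9174 × 0.964 = 8844
Group 5: 2166 × 0.956 = 2071
Group 6: 4206 × 0.96 = 4038
Net migration: Group 4 + 190 → 9034
Population now: 0–14=4082, 15–29=885, 30–44=1231, 45–59=9034, 60–74=2071, 75–89=4038
Period 3:
Births: 1231 × 0.445 = 548
Group 2: 4082 × 0.97 = 3960
Group 3: 885 × 0.976 = 864
Group 4: 1231 × 0.964 = 1187
Group 5: 9034 × 0.956 = 8637
Group 6: 2071 × 0.96 = 1988
Net migration: Group 4 + 190 → 1377
Population now: 0–14=548, 15–29=3960, 30–44=864, 45–59=1377, 60–74=8637, 75–89=1988
Total after period 3: 548 + 3960 + 864 + 1377 + 8637 + 1988 = 17374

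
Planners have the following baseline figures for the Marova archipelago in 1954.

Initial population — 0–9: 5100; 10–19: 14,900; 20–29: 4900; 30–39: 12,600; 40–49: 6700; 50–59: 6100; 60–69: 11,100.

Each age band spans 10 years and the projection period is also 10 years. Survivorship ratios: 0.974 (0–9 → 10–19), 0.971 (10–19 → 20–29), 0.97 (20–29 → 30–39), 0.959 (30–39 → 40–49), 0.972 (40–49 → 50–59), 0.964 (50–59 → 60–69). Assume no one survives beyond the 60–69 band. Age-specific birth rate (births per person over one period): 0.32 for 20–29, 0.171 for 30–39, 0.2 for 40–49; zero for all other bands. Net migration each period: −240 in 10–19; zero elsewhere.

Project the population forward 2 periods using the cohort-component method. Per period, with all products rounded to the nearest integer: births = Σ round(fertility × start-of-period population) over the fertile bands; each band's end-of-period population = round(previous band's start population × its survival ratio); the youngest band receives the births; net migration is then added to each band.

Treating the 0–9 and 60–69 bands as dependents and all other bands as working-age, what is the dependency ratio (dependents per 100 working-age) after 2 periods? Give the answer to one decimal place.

Period 1.
Births: 4900 × 0.32 = 1568  |  12600 × 0.171 = 2155  |  6700 × 0.2 = 1340 → total 5063
10–19: 5100 × 0.974 = 4967
20–29: 14900 × 0.971 = 14468
30–39: 4900 × 0.97 = 4753
40–49: 12600 × 0.959 = 12083
50–59: 6700 × 0.972 = 6512
60–69: 6100 × 0.964 = 5880
Net migration: 10–19 − 240 → 4727
End of period: [5063, 4727, 14468, 4753, 12083, 6512, 5880]
Period 2.
Births: 14468 × 0.32 = 4630  |  4753 × 0.171 = 813  |  12083 × 0.2 = 2417 → total 7860
10–19: 5063 × 0.974 = 4931
20–29: 4727 × 0.971 = 4590
30–39: 14468 × 0.97 = 14034
40–49: 4753 × 0.959 = 4558
50–59: 12083 × 0.972 = 11745
60–69: 6512 × 0.964 = 6278
Net migration: 10–19 − 240 → 4691
End of period: [7860, 4691, 4590, 14034, 4558, 11745, 6278]
Dependents (band 0–9 + band 60–69) = 7860 + 6278 = 14138; working-age = 39618; ratio = 14138/39618 × 100 = 35.7

35.7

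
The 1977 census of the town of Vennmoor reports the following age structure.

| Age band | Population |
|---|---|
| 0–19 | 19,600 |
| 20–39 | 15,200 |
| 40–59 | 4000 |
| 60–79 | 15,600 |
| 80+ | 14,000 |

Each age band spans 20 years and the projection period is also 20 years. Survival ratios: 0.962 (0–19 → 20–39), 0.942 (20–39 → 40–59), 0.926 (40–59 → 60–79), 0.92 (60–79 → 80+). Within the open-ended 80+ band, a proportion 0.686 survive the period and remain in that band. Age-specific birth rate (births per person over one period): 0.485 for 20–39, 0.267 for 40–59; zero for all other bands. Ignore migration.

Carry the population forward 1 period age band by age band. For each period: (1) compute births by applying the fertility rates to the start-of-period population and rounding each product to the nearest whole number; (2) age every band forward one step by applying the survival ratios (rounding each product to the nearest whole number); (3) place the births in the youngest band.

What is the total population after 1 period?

69273

Period 1:
Births: 15200 × 0.485 = 7372  |  4000 × 0.267 = 1068 → 8440
20–39: 19600 × 0.962 = 18855
40–59: 15200 × 0.942 = 14318
60–79: 4000 × 0.926 = 3704
80+: 15600 × 0.92 + 14000 × 0.686 = 14352 + 9604 = 23956
→ [8440, 18855, 14318, 3704, 23956]
Total after period 1: 8440 + 18855 + 14318 + 3704 + 23956 = 69273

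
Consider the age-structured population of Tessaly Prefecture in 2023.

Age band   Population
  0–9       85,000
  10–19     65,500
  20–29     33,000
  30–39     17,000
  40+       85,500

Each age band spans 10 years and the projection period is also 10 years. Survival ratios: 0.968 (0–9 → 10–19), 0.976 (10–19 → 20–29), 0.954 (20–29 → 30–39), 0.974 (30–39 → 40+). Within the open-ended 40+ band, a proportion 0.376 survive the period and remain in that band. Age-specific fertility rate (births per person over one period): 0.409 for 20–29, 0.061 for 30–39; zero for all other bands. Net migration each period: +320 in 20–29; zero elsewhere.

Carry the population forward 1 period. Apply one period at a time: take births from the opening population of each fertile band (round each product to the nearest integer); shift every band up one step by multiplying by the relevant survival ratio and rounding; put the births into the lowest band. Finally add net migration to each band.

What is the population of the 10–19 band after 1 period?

82280

— Period 1 —
Births: 33000 * 0.409 = 13497, 17000 * 0.061 = 1037 ⇒ total 14534
10–19: 85000 * 0.968 = 82280
20–29: 65500 * 0.976 = 63928
30–39: 33000 * 0.954 = 31482
40+: 17000 * 0.974 + 85500 * 0.376 = 16558 + 32148 = 48706
Net migration: 20–29 + 320 → 64248
→ [14534, 82280, 64248, 31482, 48706]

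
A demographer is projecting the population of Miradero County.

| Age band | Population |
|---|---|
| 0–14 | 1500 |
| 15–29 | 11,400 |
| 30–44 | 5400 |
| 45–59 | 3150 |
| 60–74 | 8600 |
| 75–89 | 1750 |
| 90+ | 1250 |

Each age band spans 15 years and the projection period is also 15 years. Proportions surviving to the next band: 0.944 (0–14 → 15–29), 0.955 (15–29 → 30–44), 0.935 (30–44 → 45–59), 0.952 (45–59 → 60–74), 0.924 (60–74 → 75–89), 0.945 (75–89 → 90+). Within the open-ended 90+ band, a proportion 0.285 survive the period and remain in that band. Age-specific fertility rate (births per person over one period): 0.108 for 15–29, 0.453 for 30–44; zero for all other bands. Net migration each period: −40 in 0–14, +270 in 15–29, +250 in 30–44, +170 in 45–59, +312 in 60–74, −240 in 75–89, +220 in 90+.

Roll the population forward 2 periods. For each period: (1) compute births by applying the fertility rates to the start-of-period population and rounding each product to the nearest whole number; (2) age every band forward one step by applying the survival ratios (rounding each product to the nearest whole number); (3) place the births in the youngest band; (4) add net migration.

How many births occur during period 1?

— Period 1 —
Births: 11400 × 0.108 = 1231 ; 5400 × 0.453 = 2446 — total 3677
15–29: 1500 × 0.944 = 1416
30–44: 11400 × 0.955 = 10887
45–59: 5400 × 0.935 = 5049
60–74: 3150 × 0.952 = 2999
75–89: 8600 × 0.924 = 7946
90+: 1750 × 0.945 + 1250 × 0.285 = 1654 + 356 = 2010
Net migration: 0–14 − 40 → 3637; 15–29 + 270 → 1686; 30–44 + 250 → 11137; 45–59 + 170 → 5219; 60–74 + 312 → 3311; 75–89 − 240 → 7706; 90+ + 220 → 2230
→ [3637, 1686, 11137, 5219, 3311, 7706, 2230]

3677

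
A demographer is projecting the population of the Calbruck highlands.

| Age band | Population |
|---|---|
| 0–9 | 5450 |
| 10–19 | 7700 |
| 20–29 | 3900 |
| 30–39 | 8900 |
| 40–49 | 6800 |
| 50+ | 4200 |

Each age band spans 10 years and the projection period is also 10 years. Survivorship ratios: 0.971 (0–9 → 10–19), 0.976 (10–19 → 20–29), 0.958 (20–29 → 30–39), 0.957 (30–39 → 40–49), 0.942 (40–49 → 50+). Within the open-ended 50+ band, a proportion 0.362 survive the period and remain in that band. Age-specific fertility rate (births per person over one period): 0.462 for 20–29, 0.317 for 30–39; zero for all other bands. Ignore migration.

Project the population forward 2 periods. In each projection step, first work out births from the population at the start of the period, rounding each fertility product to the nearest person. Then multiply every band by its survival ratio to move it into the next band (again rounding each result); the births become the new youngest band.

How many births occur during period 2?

4656

Numbering the bands 1..6 from youngest to oldest:
Period 1:
Births: 3900 × 0.462 = 1802, 8900 × 0.317 = 2821 ⇒ total 4623
Band 2: 5450 × 0.971 = 5292
Band 3: 7700 × 0.976 = 7515
Band 4: 3900 × 0.958 = 3736
Band 5: 8900 × 0.957 = 8517
Band 6: 6800 × 0.942 + 4200 × 0.362 = 6406 + 1520 = 7926
End of period: [4623, 5292, 7515, 3736, 8517, 7926]
Period 2:
Births: 7515 × 0.462 = 3472, 3736 × 0.317 = 1184 ⇒ total 4656
Band 2: 4623 × 0.971 = 4489
Band 3: 5292 × 0.976 = 5165
Band 4: 7515 × 0.958 = 7199
Band 5: 3736 × 0.957 = 3575
Band 6: 8517 × 0.942 + 7926 × 0.362 = 8023 + 2869 = 10892
End of period: [4656, 4489, 5165, 7199, 3575, 10892]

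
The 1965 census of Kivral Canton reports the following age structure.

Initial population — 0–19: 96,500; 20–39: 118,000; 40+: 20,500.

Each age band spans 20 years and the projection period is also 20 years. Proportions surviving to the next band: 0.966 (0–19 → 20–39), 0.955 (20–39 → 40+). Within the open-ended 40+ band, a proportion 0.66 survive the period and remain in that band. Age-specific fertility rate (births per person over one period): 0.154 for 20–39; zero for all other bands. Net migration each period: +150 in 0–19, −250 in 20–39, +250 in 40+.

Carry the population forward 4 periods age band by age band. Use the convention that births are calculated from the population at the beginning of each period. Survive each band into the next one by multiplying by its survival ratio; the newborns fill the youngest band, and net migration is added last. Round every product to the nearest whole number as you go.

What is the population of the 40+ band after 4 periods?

Period 1:
Births: 118000 * 0.154 = 18172
20–39: 96500 * 0.966 = 93219
40+: 118000 * 0.955 + 20500 * 0.66 = 112690 + 13530 = 126220
Net migration: 0–19 + 150 → 18322; 20–39 − 250 → 92969; 40+ + 250 → 126470
Population now: 0–19=18322, 20–39=92969, 40+=126470
Period 2:
Births: 92969 * 0.154 = 14317
20–39: 18322 * 0.966 = 17699
40+: 92969 * 0.955 + 126470 * 0.66 = 88785 + 83470 = 172255
Net migration: 0–19 + 150 → 14467; 20–39 − 250 → 17449; 40+ + 250 → 172505
Population now: 0–19=14467, 20–39=17449, 40+=172505
Period 3:
Births: 17449 * 0.154 = 2687
20–39: 14467 * 0.966 = 13975
40+: 17449 * 0.955 + 172505 * 0.66 = 16664 + 113853 = 130517
Net migration: 0–19 + 150 → 2837; 20–39 − 250 → 13725; 40+ + 250 → 130767
Population now: 0–19=2837, 20–39=13725, 40+=130767
Period 4:
Births: 13725 * 0.154 = 2114
20–39: 2837 * 0.966 = 2741
40+: 13725 * 0.955 + 130767 * 0.66 = 13107 + 86306 = 99413
Net migration: 0–19 + 150 → 2264; 20–39 − 250 → 2491; 40+ + 250 → 99663
Population now: 0–19=2264, 20–39=2491, 40+=99663

99663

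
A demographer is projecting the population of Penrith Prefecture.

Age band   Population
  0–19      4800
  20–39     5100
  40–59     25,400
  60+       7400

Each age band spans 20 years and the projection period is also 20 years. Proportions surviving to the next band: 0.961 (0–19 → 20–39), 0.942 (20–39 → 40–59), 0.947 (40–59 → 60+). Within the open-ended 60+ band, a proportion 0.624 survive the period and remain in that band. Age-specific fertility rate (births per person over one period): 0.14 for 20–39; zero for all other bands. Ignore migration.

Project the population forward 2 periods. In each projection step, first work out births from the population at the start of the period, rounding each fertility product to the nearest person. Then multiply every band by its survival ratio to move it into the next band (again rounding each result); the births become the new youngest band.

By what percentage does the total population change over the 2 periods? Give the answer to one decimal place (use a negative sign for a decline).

-34.2

Call the bands 1 to 4, youngest first.
[period 1]
Births: 5100 × 0.14 = 714
Band 2: 4800 × 0.961 = 4613
Band 3: 5100 × 0.942 = 4804
Band 4: 25400 × 0.947 + 7400 × 0.624 = 24054 + 4618 = 28672
Giving 714 / 4613 / 4804 / 28672.
[period 2]
Births: 4613 × 0.14 = 646
Band 2: 714 × 0.961 = 686
Band 3: 4613 × 0.942 = 4345
Band 4: 4804 × 0.947 + 28672 × 0.624 = 4549 + 17891 = 22440
Giving 646 / 686 / 4345 / 22440.
Total: 42700 → 28117; change = -14583; percentage change = -34.2%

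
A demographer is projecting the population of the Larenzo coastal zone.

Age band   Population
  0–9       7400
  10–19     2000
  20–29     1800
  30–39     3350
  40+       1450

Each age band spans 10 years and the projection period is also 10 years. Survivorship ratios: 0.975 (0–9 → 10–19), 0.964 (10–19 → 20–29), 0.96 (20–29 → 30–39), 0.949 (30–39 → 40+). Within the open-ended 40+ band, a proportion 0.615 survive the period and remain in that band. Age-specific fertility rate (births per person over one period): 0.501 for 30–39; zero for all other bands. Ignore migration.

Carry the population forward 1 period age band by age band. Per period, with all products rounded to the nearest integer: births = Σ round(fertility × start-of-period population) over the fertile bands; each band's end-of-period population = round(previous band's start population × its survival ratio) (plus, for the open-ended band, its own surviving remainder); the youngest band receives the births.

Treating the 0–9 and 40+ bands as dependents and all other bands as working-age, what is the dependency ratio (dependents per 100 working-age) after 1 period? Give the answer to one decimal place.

Period 1.
Births: 3350 * 0.501 = 1678
10–19: 7400 * 0.975 = 7215
20–29: 2000 * 0.964 = 1928
30–39: 1800 * 0.96 = 1728
40+: 3350 * 0.949 + 1450 * 0.615 = 3179 + 892 = 4071
Population now: 0–9=1678, 10–19=7215, 20–29=1928, 30–39=1728, 40+=4071
Dependents (band 0–9 + band 40+) = 1678 + 4071 = 5749; working-age = 10871; ratio = 5749/10871 × 100 = 52.9

52.9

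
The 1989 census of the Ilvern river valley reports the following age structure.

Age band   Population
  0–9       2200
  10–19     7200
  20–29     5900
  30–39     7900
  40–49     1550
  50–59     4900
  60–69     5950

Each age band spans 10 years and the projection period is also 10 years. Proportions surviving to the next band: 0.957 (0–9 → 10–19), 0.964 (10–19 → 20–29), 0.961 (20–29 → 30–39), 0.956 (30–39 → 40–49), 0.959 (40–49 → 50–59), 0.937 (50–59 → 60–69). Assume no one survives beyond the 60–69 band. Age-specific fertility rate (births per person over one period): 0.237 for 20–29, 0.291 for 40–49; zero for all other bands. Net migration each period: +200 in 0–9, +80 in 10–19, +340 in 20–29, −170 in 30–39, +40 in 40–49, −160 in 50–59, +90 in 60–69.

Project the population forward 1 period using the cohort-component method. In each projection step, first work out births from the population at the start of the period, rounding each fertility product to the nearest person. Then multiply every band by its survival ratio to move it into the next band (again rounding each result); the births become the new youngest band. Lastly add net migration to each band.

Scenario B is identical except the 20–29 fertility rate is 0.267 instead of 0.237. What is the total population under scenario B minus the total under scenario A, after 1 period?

Period 1:
Births: 5900 × 0.237 = 1398, 1550 × 0.291 = 451 → total 1849
10–19: 2200 × 0.957 = 2105
20–29: 7200 × 0.964 = 6941
30–39: 5900 × 0.961 = 5670
40–49: 7900 × 0.956 = 7552
50–59: 1550 × 0.959 = 1486
60–69: 4900 × 0.937 = 4591
Net migration: 0–9 + 200 → 2049; 10–19 + 80 → 2185; 20–29 + 340 → 7281; 30–39 − 170 → 5500; 40–49 + 40 → 7592; 50–59 − 160 → 1326; 60–69 + 90 → 4681
→ [2049, 2185, 7281, 5500, 7592, 1326, 4681]
Scenario A total after 1 period: 30614
Scenario B projection —
Period 1:
Births: 5900 × 0.267 = 1575, 1550 × 0.291 = 451 → total 2026
10–19: 2200 × 0.957 = 2105
20–29: 7200 × 0.964 = 6941
30–39: 5900 × 0.961 = 5670
40–49: 7900 × 0.956 = 7552
50–59: 1550 × 0.959 = 1486
60–69: 4900 × 0.937 = 4591
Net migration: 0–9 + 200 → 2226; 10–19 + 80 → 2185; 20–29 + 340 → 7281; 30–39 − 170 → 5500; 40–49 + 40 → 7592; 50–59 − 160 → 1326; 60–69 + 90 → 4681
→ [2226, 2185, 7281, 5500, 7592, 1326, 4681]
Scenario B total after 1 period: 30791
Difference B − A = 30791 − 30614 = 177

177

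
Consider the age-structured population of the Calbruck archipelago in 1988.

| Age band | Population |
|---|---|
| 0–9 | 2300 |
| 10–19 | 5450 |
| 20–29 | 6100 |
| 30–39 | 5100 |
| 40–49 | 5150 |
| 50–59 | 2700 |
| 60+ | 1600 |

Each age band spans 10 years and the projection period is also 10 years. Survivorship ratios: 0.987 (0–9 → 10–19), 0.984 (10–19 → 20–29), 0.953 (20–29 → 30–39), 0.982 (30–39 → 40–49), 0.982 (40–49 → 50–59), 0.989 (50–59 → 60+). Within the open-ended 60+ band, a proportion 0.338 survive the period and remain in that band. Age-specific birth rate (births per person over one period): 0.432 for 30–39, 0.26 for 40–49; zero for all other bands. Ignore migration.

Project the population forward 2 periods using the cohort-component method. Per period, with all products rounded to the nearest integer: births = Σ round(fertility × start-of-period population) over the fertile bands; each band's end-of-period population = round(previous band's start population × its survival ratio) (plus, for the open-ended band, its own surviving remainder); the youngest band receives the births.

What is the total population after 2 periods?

31366

Period 1:
Births: 5100 × 0.432 = 2203 ; 5150 × 0.26 = 1339 → 3542
10–19: 2300 × 0.987 = 2270
20–29: 5450 × 0.984 = 5363
30–39: 6100 × 0.953 = 5813
40–49: 5100 × 0.982 = 5008
50–59: 5150 × 0.982 = 5057
60+: 2700 × 0.989 + 1600 × 0.338 = 2670 + 541 = 3211
Giving 3542 / 2270 / 5363 / 5813 / 5008 / 5057 / 3211.
Period 2:
Births: 5813 × 0.432 = 2511 ; 5008 × 0.26 = 1302 → 3813
10–19: 3542 × 0.987 = 3496
20–29: 2270 × 0.984 = 2234
30–39: 5363 × 0.953 = 5111
40–49: 5813 × 0.982 = 5708
50–59: 5008 × 0.982 = 4918
60+: 5057 × 0.989 + 3211 × 0.338 = 5001 + 1085 = 6086
Giving 3813 / 3496 / 2234 / 5111 / 5708 / 4918 / 6086.
Total after period 2: 3813 + 3496 + 2234 + 5111 + 5708 + 4918 + 6086 = 31366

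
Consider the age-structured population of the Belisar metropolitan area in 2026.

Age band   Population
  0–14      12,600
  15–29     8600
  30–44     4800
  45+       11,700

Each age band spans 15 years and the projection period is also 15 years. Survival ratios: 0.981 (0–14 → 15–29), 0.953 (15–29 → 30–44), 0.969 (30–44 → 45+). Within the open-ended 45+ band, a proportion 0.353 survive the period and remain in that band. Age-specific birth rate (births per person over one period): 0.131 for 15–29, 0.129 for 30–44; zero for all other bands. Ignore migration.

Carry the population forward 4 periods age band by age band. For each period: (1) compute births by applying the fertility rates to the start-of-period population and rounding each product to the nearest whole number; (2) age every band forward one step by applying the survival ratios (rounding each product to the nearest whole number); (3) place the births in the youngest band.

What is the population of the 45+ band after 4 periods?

After projecting period 1:
Births: 8600 × 0.131 = 1127, 4800 × 0.129 = 619 → total 1746
15–29: 12600 × 0.981 = 12361
30–44: 8600 × 0.953 = 8196
45+: 4800 × 0.969 + 11700 × 0.353 = 4651 + 4130 = 8781
→ [1746, 12361, 8196, 8781]
After projecting period 2:
Births: 12361 × 0.131 = 1619, 8196 × 0.129 = 1057 → total 2676
15–29: 1746 × 0.981 = 1713
30–44: 12361 × 0.953 = 11780
45+: 8196 × 0.969 + 8781 × 0.353 = 7942 + 3100 = 11042
→ [2676, 1713, 11780, 11042]
After projecting period 3:
Births: 1713 × 0.131 = 224, 11780 × 0.129 = 1520 → total 1744
15–29: 2676 × 0.981 = 2625
30–44: 1713 × 0.953 = 1632
45+: 11780 × 0.969 + 11042 × 0.353 = 11415 + 3898 = 15313
→ [1744, 2625, 1632, 15313]
After projecting period 4:
Births: 2625 × 0.131 = 344, 1632 × 0.129 = 211 → total 555
15–29: 1744 × 0.981 = 1711
30–44: 2625 × 0.953 = 2502
45+: 1632 × 0.969 + 15313 × 0.353 = 1581 + 5405 = 6986
→ [555, 1711, 2502, 6986]

6986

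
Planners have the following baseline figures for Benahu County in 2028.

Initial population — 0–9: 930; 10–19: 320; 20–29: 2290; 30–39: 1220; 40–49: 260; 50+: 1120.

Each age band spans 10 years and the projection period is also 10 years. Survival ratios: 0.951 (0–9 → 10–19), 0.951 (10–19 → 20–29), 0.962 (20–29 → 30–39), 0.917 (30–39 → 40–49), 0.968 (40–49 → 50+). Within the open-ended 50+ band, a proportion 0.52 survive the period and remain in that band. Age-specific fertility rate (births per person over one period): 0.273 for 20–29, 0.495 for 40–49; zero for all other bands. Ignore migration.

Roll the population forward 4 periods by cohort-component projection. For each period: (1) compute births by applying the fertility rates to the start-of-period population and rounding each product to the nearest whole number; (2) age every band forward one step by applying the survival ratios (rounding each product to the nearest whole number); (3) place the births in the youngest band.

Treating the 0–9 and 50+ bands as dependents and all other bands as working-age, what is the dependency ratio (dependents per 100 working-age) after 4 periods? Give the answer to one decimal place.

63.8

Period 1:
Births: 2290 × 0.273 = 625 ; 260 × 0.495 = 129 → 754
10–19: 930 × 0.951 = 884
20–29: 320 × 0.951 = 304
30–39: 2290 × 0.962 = 2203
40–49: 1220 × 0.917 = 1119
50+: 260 × 0.968 + 1120 × 0.52 = 252 + 582 = 834
End of period: [754, 884, 304, 2203, 1119, 834]
Period 2:
Births: 304 × 0.273 = 83 ; 1119 × 0.495 = 554 → 637
10–19: 754 × 0.951 = 717
20–29: 884 × 0.951 = 841
30–39: 304 × 0.962 = 292
40–49: 2203 × 0.917 = 2020
50+: 1119 × 0.968 + 834 × 0.52 = 1083 + 434 = 1517
End of period: [637, 717, 841, 292, 2020, 1517]
Period 3:
Births: 841 × 0.273 = 230 ; 2020 × 0.495 = 1000 → 1230
10–19: 637 × 0.951 = 606
20–29: 717 × 0.951 = 682
30–39: 841 × 0.962 = 809
40–49: 292 × 0.917 = 268
50+: 2020 × 0.968 + 1517 × 0.52 = 1955 + 789 = 2744
End of period: [1230, 606, 682, 809, 268, 2744]
Period 4:
Births: 682 × 0.273 = 186 ; 268 × 0.495 = 133 → 319
10–19: 1230 × 0.951 = 1170
20–29: 606 × 0.951 = 576
30–39: 682 × 0.962 = 656
40–49: 809 × 0.917 = 742
50+: 268 × 0.968 + 2744 × 0.52 = 259 + 1427 = 1686
End of period: [319, 1170, 576, 656, 742, 1686]
Dependents (band 0–9 + band 50+) = 319 + 1686 = 2005; working-age = 3144; ratio = 2005/3144 × 100 = 63.8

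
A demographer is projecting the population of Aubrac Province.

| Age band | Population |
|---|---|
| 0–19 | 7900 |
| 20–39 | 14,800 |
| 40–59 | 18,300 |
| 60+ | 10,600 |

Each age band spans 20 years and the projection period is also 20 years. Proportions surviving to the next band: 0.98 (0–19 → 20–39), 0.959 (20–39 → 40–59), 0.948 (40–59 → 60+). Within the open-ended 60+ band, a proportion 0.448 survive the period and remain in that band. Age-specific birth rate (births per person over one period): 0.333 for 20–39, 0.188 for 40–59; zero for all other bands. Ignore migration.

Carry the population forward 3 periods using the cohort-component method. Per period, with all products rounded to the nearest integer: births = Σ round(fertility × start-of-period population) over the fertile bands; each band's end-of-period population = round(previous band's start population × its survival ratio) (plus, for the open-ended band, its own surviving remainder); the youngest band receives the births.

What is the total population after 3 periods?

Numbering the bands 1..4 from youngest to oldest:
Period 1:
Births: 14800 * 0.333 = 4928  |  18300 * 0.188 = 3440 ⇒ total 8368
Band 2: 7900 * 0.98 = 7742
Band 3: 14800 * 0.959 = 14193
Band 4: 18300 * 0.948 + 10600 * 0.448 = 17348 + 4749 = 22097
End of period: [8368, 7742, 14193, 22097]
Period 2:
Births: 7742 * 0.333 = 2578  |  14193 * 0.188 = 2668 ⇒ total 5246
Band 2: 8368 * 0.98 = 8201
Band 3: 7742 * 0.959 = 7425
Band 4: 14193 * 0.948 + 22097 * 0.448 = 13455 + 9899 = 23354
End of period: [5246, 8201, 7425, 23354]
Period 3:
Births: 8201 * 0.333 = 2731  |  7425 * 0.188 = 1396 ⇒ total 4127
Band 2: 5246 * 0.98 = 5141
Band 3: 8201 * 0.959 = 7865
Band 4: 7425 * 0.948 + 23354 * 0.448 = 7039 + 10463 = 17502
End of period: [4127, 5141, 7865, 17502]
Total after period 3: 4127 + 5141 + 7865 + 17502 = 34635

34635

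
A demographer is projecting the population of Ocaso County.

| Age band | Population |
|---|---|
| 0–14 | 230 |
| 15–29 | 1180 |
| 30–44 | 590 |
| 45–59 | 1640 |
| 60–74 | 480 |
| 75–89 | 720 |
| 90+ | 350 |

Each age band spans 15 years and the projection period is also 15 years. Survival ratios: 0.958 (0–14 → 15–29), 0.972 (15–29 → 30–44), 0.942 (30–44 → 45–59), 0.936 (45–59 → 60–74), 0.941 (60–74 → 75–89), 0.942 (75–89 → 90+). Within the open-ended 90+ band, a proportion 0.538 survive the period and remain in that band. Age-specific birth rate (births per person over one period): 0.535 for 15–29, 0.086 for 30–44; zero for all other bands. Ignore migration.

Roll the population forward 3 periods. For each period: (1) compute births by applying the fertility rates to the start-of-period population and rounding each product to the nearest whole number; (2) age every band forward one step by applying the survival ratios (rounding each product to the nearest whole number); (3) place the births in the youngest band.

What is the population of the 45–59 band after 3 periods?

Call the bands 1 to 7, youngest first.
Period 1:
Births: 1180 × 0.535 = 631  |  590 × 0.086 = 51 → total 682
Band 2: 230 × 0.958 = 220
Band 3: 1180 × 0.972 = 1147
Band 4: 590 × 0.942 = 556
Band 5: 1640 × 0.936 = 1535
Band 6: 480 × 0.941 = 452
Band 7: 720 × 0.942 + 350 × 0.538 = 678 + 188 = 866
End of period: [682, 220, 1147, 556, 1535, 452, 866]
Period 2:
Births: 220 × 0.535 = 118  |  1147 × 0.086 = 99 → total 217
Band 2: 682 × 0.958 = 653
Band 3: 220 × 0.972 = 214
Band 4: 1147 × 0.942 = 1080
Band 5: 556 × 0.936 = 520
Band 6: 1535 × 0.941 = 1444
Band 7: 452 × 0.942 + 866 × 0.538 = 426 + 466 = 892
End of period: [217, 653, 214, 1080, 520, 1444, 892]
Period 3:
Births: 653 × 0.535 = 349  |  214 × 0.086 = 18 → total 367
Band 2: 217 × 0.958 = 208
Band 3: 653 × 0.972 = 635
Band 4: 214 × 0.942 = 202
Band 5: 1080 × 0.936 = 1011
Band 6: 520 × 0.941 = 489
Band 7: 1444 × 0.942 + 892 × 0.538 = 1360 + 480 = 1840
End of period: [367, 208, 635, 202, 1011, 489, 1840]

202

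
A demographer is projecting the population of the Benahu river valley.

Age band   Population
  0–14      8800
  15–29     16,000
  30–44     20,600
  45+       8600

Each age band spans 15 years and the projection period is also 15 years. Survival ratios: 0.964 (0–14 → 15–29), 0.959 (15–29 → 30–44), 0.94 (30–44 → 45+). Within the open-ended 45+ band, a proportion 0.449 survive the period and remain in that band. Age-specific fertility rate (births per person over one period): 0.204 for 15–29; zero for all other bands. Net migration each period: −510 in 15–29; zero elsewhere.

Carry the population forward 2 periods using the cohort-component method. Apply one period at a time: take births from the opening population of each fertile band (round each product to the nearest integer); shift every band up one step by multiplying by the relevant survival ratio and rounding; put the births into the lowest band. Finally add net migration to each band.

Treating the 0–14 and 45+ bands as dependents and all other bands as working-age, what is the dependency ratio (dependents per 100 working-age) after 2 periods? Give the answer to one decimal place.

(Bands numbered youngest = 1 to oldest = 4.)
Period 1:
Births: 16000 × 0.204 = 3264
Band 2: 8800 × 0.964 = 8483
Band 3: 16000 × 0.959 = 15344
Band 4: 20600 × 0.94 + 8600 × 0.449 = 19364 + 3861 = 23225
Net migration: Band 2 − 510 → 7973
Population now: 0–14=3264, 15–29=7973, 30–44=15344, 45+=23225
Period 2:
Births: 7973 × 0.204 = 1626
Band 2: 3264 × 0.964 = 3146
Band 3: 7973 × 0.959 = 7646
Band 4: 15344 × 0.94 + 23225 × 0.449 = 14423 + 10428 = 24851
Net migration: Band 2 − 510 → 2636
Population now: 0–14=1626, 15–29=2636, 30–44=7646, 45+=24851
Dependents (band 0–14 + band 45+) = 1626 + 24851 = 26477; working-age = 10282; ratio = 26477/10282 × 100 = 257.5

257.5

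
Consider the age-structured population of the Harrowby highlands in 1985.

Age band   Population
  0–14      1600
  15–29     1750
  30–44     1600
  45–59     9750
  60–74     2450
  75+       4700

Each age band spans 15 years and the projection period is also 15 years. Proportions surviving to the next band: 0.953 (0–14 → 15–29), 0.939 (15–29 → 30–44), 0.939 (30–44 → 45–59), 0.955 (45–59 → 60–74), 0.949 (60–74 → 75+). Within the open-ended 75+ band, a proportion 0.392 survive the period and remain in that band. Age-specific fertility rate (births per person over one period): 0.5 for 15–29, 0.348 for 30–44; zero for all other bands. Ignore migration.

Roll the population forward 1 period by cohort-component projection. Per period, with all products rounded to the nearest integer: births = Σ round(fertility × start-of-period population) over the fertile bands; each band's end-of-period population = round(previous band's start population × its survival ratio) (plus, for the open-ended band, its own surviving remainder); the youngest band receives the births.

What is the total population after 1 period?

19580

Period 1:
Births: 1750 * 0.5 = 875 ; 1600 * 0.348 = 557 → 1432
15–29: 1600 * 0.953 = 1525
30–44: 1750 * 0.939 = 1643
45–59: 1600 * 0.939 = 1502
60–74: 9750 * 0.955 = 9311
75+: 2450 * 0.949 + 4700 * 0.392 = 2325 + 1842 = 4167
End of period: [1432, 1525, 1643, 1502, 9311, 4167]
Total after period 1: 1432 + 1525 + 1643 + 1502 + 9311 + 4167 = 19580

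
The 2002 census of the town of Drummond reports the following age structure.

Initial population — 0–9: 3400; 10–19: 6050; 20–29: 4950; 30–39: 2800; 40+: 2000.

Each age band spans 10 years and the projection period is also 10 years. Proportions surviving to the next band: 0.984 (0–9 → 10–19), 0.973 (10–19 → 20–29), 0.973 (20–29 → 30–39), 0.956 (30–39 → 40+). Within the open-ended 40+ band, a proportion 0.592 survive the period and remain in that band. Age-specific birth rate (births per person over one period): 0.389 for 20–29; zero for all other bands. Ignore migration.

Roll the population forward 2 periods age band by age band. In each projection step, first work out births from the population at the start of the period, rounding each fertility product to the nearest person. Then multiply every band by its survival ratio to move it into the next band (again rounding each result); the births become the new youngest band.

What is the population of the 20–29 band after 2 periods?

Let band 1 be 0–9 through band 5 = 40+.
After projecting period 1:
Births: 4950 × 0.389 = 1926
Band 2: 3400 × 0.984 = 3346
Band 3: 6050 × 0.973 = 5887
Band 4: 4950 × 0.973 = 4816
Band 5: 2800 × 0.956 + 2000 × 0.592 = 2677 + 1184 = 3861
End of period: [1926, 3346, 5887, 4816, 3861]
After projecting period 2:
Births: 5887 × 0.389 = 2290
Band 2: 1926 × 0.984 = 1895
Band 3: 3346 × 0.973 = 3256
Band 4: 5887 × 0.973 = 5728
Band 5: 4816 × 0.956 + 3861 × 0.592 = 4604 + 2286 = 6890
End of period: [2290, 1895, 3256, 5728, 6890]

3256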